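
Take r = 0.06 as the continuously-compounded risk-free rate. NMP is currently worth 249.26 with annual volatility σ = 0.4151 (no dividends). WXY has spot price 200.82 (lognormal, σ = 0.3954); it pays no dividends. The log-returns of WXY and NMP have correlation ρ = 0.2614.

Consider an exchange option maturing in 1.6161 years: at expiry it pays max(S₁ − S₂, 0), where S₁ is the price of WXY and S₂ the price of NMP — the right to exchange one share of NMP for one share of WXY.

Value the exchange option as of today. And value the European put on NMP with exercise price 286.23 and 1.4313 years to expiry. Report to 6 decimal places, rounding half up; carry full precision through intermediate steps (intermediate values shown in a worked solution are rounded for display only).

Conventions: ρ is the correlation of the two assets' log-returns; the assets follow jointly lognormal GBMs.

σ_eff = √(σ₁² + σ₂² − 2ρσ₁σ₂) = √(0.3954² + 0.4151² − 2·0.2614·0.3954·0.4151) = 0.492790
d₁ = (ln(S₁/S₂) + (q₂ − q₁ + σ_eff²/2)T) / (σ_eff√T) = (ln(200.82/249.26) + (0.0 − 0.0 + 0.121421)·1.6161) / 0.626463 = -0.031701
d₂ = d₁ − σ_eff√T = -0.031701 − 0.626463 = -0.658164
N(d₁) = 0.487355,  N(d₂) = 0.255216
V = S₁·e^{−q₁T}·N(d₁) − S₂·e^{−q₂T}·N(d₂) = 97.870710 − 63.615224 = 34.255486
[vanilla: NMP put K=286.23]
σ√T = 0.4151·√1.4313 = 0.496613
d₁ = (ln(S/K) + (r+σ²/2)T) / (σ√T) = (ln(249.26/286.23) + (0.06+0.4151²/2)·1.4313) / 0.496613 = (-0.138299 + 0.209190) / 0.496613 = 0.142749
d₂ = d₁ − σ√T = 0.142749 − 0.496613 = -0.353864
e^{−rT} = 0.917706
N(−d₁) = 0.443244,  N(−d₂) = 0.638280
price = K·e^{−rT}·N(−d₂) − S·N(−d₁) = 167.660105 − 110.483038 = 57.177066

exchange price = 34.255486
price(NMP put K=286.23) = 57.177066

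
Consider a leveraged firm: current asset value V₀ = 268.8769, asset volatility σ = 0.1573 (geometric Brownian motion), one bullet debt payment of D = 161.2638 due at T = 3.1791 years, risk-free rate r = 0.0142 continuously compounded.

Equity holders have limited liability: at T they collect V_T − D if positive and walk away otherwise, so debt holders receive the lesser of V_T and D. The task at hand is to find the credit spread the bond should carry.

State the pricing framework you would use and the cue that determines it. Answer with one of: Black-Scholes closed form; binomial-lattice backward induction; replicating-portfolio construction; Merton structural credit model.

Key observation: the data describe a firm's assets (V₀ = 268.8769, GBM) and a single zero-coupon debt of face 161.2638, so credit quantities follow from equity-as-call in the structural model.

framework: Merton structural credit model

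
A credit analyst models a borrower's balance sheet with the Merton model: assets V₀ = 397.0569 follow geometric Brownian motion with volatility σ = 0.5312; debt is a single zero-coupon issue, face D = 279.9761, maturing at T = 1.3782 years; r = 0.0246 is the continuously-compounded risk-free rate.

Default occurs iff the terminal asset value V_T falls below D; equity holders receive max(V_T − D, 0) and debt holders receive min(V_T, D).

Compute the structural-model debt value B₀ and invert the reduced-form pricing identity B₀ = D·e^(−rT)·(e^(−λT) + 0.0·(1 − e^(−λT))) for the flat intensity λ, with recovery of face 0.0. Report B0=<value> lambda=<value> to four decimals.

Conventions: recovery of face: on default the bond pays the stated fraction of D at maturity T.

Equity is a call on the firm's assets struck at D = 279.9761:
d₁ = [ln(V₀/D) + (r + σ²/2)T] / (σ√T)
   = [ln(397.0569/279.9761) + (0.0246 + 0.5·0.5312²)·1.3782] / (0.5312·√1.3782)
   = [0.349375 + 0.228349] / 0.623612 = 0.926418
d₂ = d₁ − σ√T = 0.926418 − 0.623612 = 0.302806
N(d₁) = 0.822886,  N(d₂) = 0.618981,  e^(−rT) = 0.966665
E₀ = V₀·N(d₁) − D·e^(−rT)·N(d₂)
   = 397.0569·0.822886 − 279.9761·0.966665·0.618981 = 159.209467
B₀ = V₀ − E₀ = 397.0569 − 159.209467 = 237.847433
e^(−λT) = (B₀·e^(rT)/D − 0)/(1 − 0) = (237.8474·1.034485/279.9761 − 0)/1 = 0.87882347
λ = −ln(0.87882347)/1.3782 = 0.093725

B0=237.8474 lambda=0.0937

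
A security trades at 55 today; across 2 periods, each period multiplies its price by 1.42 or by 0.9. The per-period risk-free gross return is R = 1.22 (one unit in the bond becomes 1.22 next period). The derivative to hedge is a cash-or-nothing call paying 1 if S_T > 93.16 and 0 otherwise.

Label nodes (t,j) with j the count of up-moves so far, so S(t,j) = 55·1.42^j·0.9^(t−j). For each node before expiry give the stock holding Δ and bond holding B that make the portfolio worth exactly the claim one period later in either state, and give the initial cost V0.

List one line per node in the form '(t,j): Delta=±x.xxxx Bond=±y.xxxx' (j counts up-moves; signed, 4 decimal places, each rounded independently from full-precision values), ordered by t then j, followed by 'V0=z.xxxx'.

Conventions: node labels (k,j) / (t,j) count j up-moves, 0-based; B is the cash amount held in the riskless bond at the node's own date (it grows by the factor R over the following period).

Since d<R<u, set p* = (R−d)/(u−d) = 0.6154; price each node as the discounted p*-expectation of its children.
Payoffs at expiry: V(2,0)=0.0000, V(2,1)=0.0000, V(2,2)=1.0000
Node (1,0) S=49.5000: V=(p*·0.0000+(1−p*)·0.0000)/1.22=0.0000; Δ=(0.0000−0.0000)/(70.2900−44.5500)=0.0000; B=V−Δ·S=0.0000
Node (1,1) S=78.1000: V=(p*·1.0000+(1−p*)·0.0000)/1.22=0.5044; Δ=(1.0000−0.0000)/(110.9020−70.2900)=0.0246; B=V−Δ·S=-1.4187
Node (0,0) S=55.0000: V=(p*·0.5044+(1−p*)·0.0000)/1.22=0.2544; Δ=(0.5044−0.0000)/(78.1000−49.5000)=0.0176; B=V−Δ·S=-0.7156
Check: Δ(0,0)·S0 + B(0,0) = 0.2544 = V0.

(0,0): Delta=0.0176 Bond=-0.7156
(1,0): Delta=0.0000 Bond=0.0000
(1,1): Delta=0.0246 Bond=-1.4187
V0=0.2544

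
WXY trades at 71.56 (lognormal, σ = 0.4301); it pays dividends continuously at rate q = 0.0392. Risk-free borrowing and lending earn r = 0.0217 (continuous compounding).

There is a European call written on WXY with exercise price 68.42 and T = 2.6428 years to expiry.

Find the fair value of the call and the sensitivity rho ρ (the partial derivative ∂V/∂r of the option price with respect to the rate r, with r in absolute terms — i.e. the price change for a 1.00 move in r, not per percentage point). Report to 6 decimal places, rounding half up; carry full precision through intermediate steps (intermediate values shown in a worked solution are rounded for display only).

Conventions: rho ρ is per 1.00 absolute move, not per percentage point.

price = 17.604327
ρ = 61.907753

σ√T = 0.4301·√2.6428 = 0.699200
d₁ = (ln(S/K) + (r−q+σ²/2)T) / (σ√T) = (ln(71.56/68.42) + (0.0217−0.0392+0.4301²/2)·2.6428) / 0.699200 = (0.044871 + 0.198192) / 0.699200 = 0.347629
d₂ = d₁ − σ√T = 0.347629 − 0.699200 = -0.351571
e^{−rT} = 0.944265
e^{−qT} = 0.901588
N(d₁) = 0.635941,  N(d₂) = 0.362580
Call price V = S·e^{−qT}·N(d₁) − K·e^{−rT}·N(d₂) = 41.029389 − 23.425062 = 17.604327
ρ = K·T·e^{−rT}·N(d₂) = 61.907753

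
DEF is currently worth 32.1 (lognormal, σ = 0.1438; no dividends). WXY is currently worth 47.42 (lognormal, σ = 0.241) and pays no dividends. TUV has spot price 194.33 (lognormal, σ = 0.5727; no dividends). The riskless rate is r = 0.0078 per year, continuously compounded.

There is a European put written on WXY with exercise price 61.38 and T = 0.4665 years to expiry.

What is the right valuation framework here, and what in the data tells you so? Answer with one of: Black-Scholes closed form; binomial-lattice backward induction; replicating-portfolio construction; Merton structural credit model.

Key observation: with WXY following a GBM at constant σ and r, the European put struck at 61.38 prices in closed form — nothing here needs a stepwise model or a balance sheet.

framework: Black-Scholes closed form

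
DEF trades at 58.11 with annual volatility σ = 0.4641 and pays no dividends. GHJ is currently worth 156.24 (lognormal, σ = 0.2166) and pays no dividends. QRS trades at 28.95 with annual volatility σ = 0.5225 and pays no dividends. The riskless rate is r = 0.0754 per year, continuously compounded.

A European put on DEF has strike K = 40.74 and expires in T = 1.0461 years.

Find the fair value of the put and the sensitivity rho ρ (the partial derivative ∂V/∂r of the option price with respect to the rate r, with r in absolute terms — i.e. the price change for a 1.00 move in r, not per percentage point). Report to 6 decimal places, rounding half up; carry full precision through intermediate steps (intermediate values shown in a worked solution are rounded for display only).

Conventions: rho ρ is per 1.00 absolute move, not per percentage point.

σ√T = 0.4641·√1.0461 = 0.474677
d₁ = (ln(S/K) + (r+σ²/2)T) / (σ√T) = (ln(58.11/40.74) + (0.0754+0.4641²/2)·1.0461) / 0.474677 = (0.355127 + 0.191535) / 0.474677 = 1.151651
d₂ = d₁ − σ√T = 1.151651 − 0.474677 = 0.676974
e^{−rT} = 0.924155
N(−d₁) = 0.124732,  N(−d₂) = 0.249211
Put price V = K·e^{−rT}·N(−d₂) − S·N(−d₁) = 9.382812 − 7.248187 = 2.134625
ρ = −K·T·e^{−rT}·N(−d₂) = -9.815359

price = 2.134625
ρ = -9.815359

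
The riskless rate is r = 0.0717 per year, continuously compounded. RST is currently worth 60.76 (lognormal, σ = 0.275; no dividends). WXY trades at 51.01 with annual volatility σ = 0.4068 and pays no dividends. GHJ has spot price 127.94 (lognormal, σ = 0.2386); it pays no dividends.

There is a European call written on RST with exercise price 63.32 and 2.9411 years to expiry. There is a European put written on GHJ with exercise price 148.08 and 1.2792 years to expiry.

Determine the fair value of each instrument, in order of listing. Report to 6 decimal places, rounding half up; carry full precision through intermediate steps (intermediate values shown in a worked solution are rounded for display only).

price(RST call K=63.32) = 15.836542
price(GHJ put K=148.08) = 17.982646

[RST call K=63.32]
σ√T = 0.275·√2.9411 = 0.471615
d₁ = (ln(S/K) + (r+σ²/2)T) / (σ√T) = (ln(60.76/63.32) + (0.0717+0.275²/2)·2.9411) / 0.471615 = (-0.041270 + 0.322087) / 0.471615 = 0.595438
d₂ = d₁ − σ√T = 0.595438 − 0.471615 = 0.123823
e^{−rT} = 0.809874
N(d₁) = 0.724225,  N(d₂) = 0.549272
price = S·N(d₁) − K·e^{−rT}·N(d₂) = 44.003896 − 28.167354 = 15.836542
[GHJ put K=148.08]
σ√T = 0.2386·√1.2792 = 0.269861
d₁ = (ln(S/K) + (r+σ²/2)T) / (σ√T) = (ln(127.94/148.08) + (0.0717+0.2386²/2)·1.2792) / 0.269861 = (-0.146191 + 0.128131) / 0.269861 = -0.066924
d₂ = d₁ − σ√T = -0.066924 − 0.269861 = -0.336785
e^{−rT} = 0.912362
N(−d₁) = 0.526679,  N(−d₂) = 0.631860
price = K·e^{−rT}·N(−d₂) − S·N(−d₁) = 85.365956 − 67.383310 = 17.982646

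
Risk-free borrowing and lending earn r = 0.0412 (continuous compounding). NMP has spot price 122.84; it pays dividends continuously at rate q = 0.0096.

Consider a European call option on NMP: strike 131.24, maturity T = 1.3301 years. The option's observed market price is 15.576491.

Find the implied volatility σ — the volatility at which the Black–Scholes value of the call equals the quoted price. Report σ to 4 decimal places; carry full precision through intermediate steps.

sigma = 0.3028

At σ = 0.3028 the Black–Scholes value reproduces the quote:
σ√T = 0.3028·√1.3301 = 0.349219
d₁ = (ln(S/K) + (r−q+σ²/2)T) / (σ√T) = (ln(122.84/131.24) + (0.0412−0.0096+0.3028²/2)·1.3301) / 0.349219 = (-0.066145 + 0.103008) / 0.349219 = 0.105559
d₂ = d₁ − σ√T = 0.105559 − 0.349219 = -0.243660
e^{−rT} = 0.946674
e^{−qT} = 0.987312
N(d₁) = 0.542034,  N(d₂) = 0.403747
V = S·e^{−qT}·N(d₁) − K·e^{−rT}·N(d₂) = 65.738634 − 50.162143 = 15.576491 (the quoted price), and the Black–Scholes price is strictly increasing in σ, so σ is unique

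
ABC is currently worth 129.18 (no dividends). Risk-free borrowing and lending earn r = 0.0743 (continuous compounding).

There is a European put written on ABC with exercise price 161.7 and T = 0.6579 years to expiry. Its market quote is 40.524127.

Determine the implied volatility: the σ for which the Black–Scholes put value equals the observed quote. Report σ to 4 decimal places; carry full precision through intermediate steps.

At σ = 0.5804 the Black–Scholes value reproduces the quote:
σ√T = 0.5804·√0.6579 = 0.470768
d₁ = (ln(S/K) + (r+σ²/2)T) / (σ√T) = (ln(129.18/161.7) + (0.0743+0.5804²/2)·0.6579) / 0.470768 = (-0.224536 + 0.159693) / 0.470768 = -0.137738
d₂ = d₁ − σ√T = -0.137738 − 0.470768 = -0.608506
e^{−rT} = 0.952294
N(−d₁) = 0.554776,  N(−d₂) = 0.728574
V = K·e^{−rT}·N(−d₂) − S·N(−d₁) = 112.190108 − 71.665980 = 40.524127 (the observed quote) — the price is monotone increasing in volatility, hence this σ is the only solution

sigma = 0.5804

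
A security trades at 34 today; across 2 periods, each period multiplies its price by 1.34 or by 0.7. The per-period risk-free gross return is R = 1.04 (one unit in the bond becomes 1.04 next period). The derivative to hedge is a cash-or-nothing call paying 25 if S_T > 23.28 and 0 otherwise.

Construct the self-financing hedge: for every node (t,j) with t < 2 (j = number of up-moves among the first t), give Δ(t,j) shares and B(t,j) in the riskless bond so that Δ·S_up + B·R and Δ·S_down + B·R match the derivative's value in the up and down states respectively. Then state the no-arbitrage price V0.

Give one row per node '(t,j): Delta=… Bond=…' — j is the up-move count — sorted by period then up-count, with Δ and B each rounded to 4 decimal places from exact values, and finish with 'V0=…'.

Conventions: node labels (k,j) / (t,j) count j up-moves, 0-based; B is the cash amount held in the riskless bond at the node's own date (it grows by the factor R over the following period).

The replicating-portfolio and risk-neutral prices coincide; use p* = (1.04−0.7)/(1.34−0.7) = 0.5312 for the latter.
At maturity the claim pays: V(2,0)=0.0000, V(2,1)=25.0000, V(2,2)=25.0000
  t=1,j=0: stock 23.8000 → up 31.8920 (V=25.0000), down 16.6600 (V=0.0000). Price 12.7704; hedge Δ=1.6413, bond B=-26.2921.
  t=1,j=1: stock 45.5600 → up 61.0504 (V=25.0000), down 31.8920 (V=25.0000). Price 24.0385; hedge Δ=0.0000, bond B=24.0385.
  t=0,j=0: stock 34.0000 → up 45.5600 (V=24.0385), down 23.8000 (V=12.7704). Price 18.0352; hedge Δ=0.5178, bond B=0.4289.
As a check, the time-0 holding Δ(0,0)·S0 + B(0,0) comes to 18.0352 — exactly V0.

(0,0): Delta=0.5178 Bond=0.4289
(1,0): Delta=1.6413 Bond=-26.2921
(1,1): Delta=0.0000 Bond=24.0385
V0=18.0352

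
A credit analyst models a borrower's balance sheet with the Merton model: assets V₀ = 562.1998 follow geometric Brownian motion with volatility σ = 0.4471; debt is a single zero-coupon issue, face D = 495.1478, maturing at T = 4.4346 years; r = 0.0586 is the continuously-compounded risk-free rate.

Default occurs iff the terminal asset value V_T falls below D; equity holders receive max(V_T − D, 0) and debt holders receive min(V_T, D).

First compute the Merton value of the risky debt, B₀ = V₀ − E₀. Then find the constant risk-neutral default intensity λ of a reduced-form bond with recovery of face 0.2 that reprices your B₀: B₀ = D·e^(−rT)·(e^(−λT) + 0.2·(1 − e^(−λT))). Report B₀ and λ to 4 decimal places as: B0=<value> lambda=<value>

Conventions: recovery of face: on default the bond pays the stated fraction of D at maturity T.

B0=288.0484 lambda=0.0827

Work the structural quantities from V₀ = 562.1998 against face 495.1478:
d₁ = [ln(V₀/D) + (r + σ²/2)T] / (σ√T)
   = [ln(562.1998/495.1478) + (0.0586 + 0.5·0.4471²)·4.4346] / (0.4471·√4.4346)
   = [0.127001 + 0.703102] / 0.941525 = 0.881658
d₂ = d₁ − σ√T = 0.881658 − 0.941525 = -0.059867
N(d₁) = 0.811019,  N(d₂) = 0.476131,  e^(−rT) = 0.771154
E₀ = V₀·N(d₁) − D·e^(−rT)·N(d₂)
   = 562.1998·0.811019 − 495.1478·0.771154·0.476131 = 274.151368
B₀ = V₀ − E₀ = 562.1998 − 274.151368 = 288.048432
e^(−λT) = (B₀·e^(rT)/D − 0.2)/(1 − 0.2) = (288.0484·1.296758/495.1478 − 0.2)/0.8 = 0.69297390
λ = −ln(0.69297390)/4.4346 = 0.082705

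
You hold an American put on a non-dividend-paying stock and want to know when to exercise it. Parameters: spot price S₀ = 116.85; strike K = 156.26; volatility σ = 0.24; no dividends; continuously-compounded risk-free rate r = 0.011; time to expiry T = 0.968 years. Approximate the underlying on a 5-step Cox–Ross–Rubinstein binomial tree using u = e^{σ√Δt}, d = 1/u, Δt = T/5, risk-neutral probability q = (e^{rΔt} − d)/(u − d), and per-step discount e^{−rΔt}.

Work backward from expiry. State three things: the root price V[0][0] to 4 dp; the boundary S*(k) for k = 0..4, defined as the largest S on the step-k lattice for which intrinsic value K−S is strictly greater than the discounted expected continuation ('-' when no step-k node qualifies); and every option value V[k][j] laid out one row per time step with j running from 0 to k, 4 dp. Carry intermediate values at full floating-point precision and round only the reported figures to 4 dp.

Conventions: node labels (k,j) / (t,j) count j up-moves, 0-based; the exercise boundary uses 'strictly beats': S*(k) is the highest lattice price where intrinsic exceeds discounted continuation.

price = 40.1501
boundary = - 105.1398 116.8500 105.1398 116.8500
tree:
40.1501
51.1202 28.6177
61.6568 39.4100 17.2241
71.1375 51.1202 26.8680 7.0063
79.6681 61.6568 39.4100 13.5990 0.0000
87.3438 71.1375 51.1202 26.3956 0.0000 0.0000

params: Δt=0.19360 u=1.11138 d=0.89978 q=0.48370 e^(-rΔt)=0.99787
t_5 payoffs: 87.3438 71.1375 51.1202 26.3956 0.0000 0.0000
t_4: node(4,0) S=76.5919 payoff=79.6681 vs cont=79.3357 → 79.6681 [stop]  node(4,1) S=94.6032 payoff=61.6568 vs cont=61.3244 → 61.6568 [stop]  node(4,2) S=116.8500 payoff=39.4100 vs cont=39.0776 → 39.4100 [stop]  node(4,3) S=144.3284 payoff=11.9316 vs cont=13.5990 → 13.5990 [wait]  node(4,4) S=178.2685 payoff=0.0000 vs cont=0.0000 → 0.0000 [wait]  ⇒ S*(4)=116.8500
t_3: node(3,0) S=85.1225 payoff=71.1375 vs cont=70.8051 → 71.1375 [stop]  node(3,1) S=105.1398 payoff=51.1202 vs cont=50.7878 → 51.1202 [stop]  node(3,2) S=129.8644 payoff=26.3956 vs cont=26.8680 → 26.8680 [wait]  node(3,3) S=160.4033 payoff=0.0000 vs cont=7.0063 → 7.0063 [wait]  ⇒ S*(3)=105.1398
t_2: node(2,0) S=94.6032 payoff=61.6568 vs cont=61.3244 → 61.6568 [stop]  node(2,1) S=116.8500 payoff=39.4100 vs cont=39.3056 → 39.4100 [stop]  node(2,2) S=144.3284 payoff=11.9316 vs cont=17.2241 → 17.2241 [wait]  ⇒ S*(2)=116.8500
t_1: node(1,0) S=105.1398 payoff=51.1202 vs cont=50.7878 → 51.1202 [stop]  node(1,1) S=129.8644 payoff=26.3956 vs cont=28.6177 → 28.6177 [wait]  ⇒ S*(1)=105.1398
t_0: node(0,0) S=116.8500 payoff=39.4100 vs cont=40.1501 → 40.1501 [wait]  ⇒ S*(0)=-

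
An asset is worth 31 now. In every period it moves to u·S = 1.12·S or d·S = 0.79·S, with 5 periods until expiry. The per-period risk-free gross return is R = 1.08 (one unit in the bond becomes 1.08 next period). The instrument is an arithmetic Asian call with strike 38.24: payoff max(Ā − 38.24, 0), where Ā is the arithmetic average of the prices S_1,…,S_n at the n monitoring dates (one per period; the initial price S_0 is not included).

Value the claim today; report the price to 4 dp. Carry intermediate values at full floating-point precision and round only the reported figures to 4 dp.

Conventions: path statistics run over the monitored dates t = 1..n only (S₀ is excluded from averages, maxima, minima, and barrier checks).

price = 2.2259

Set p* = 0.8788 (from d < R < u); the path-dependent value is the discounted p*-expectation over all price paths.
Enumerate all 2^5 = 32 price paths (U = up ×1.12, D = down ×0.79); each path with k up-moves has probability p*^k·(1−p*)^(5−k).
DDDDD: Ā=16.1469, payoff=0.0000, prob=0.000026
UDDDD: Ā=22.8919, payoff=0.0000, prob=0.000190
DUDDD: Ā=20.8459, payoff=0.0000, prob=0.000190
UUDDD: Ā=29.5536, payoff=0.0000, prob=0.001375
DDUDD: Ā=19.2295, payoff=0.0000, prob=0.000190
UDUDD: Ā=27.2621, payoff=0.0000, prob=0.001375
DUUDD: Ā=25.2161, payoff=0.0000, prob=0.001375
UUUDD: Ā=35.7494, payoff=0.0000, prob=0.009971
DDDUD: Ā=17.9526, payoff=0.0000, prob=0.000190
UDDUD: Ā=25.4518, payoff=0.0000, prob=0.001375
DUDUD: Ā=23.4058, payoff=0.0000, prob=0.001375
UUDUD: Ā=33.1829, payoff=0.0000, prob=0.009971
DDUUD: Ā=21.7895, payoff=0.0000, prob=0.001375
UDUUD: Ā=30.8914, payoff=0.0000, prob=0.009971
DUUUD: Ā=28.8454, payoff=0.0000, prob=0.009971
UUUUD: Ā=40.8948, payoff=2.6548, prob=0.072291
DDDDU: Ā=16.9439, payoff=0.0000, prob=0.000190
UDDDU: Ā=24.0217, payoff=0.0000, prob=0.001375
DUDDU: Ā=21.9757, payoff=0.0000, prob=0.001375
UUDDU: Ā=31.1554, payoff=0.0000, prob=0.009971
DDUDU: Ā=20.3593, payoff=0.0000, prob=0.001375
UDUDU: Ā=28.8639, payoff=0.0000, prob=0.009971
DUUDU: Ā=26.8179, payoff=0.0000, prob=0.009971
UUUDU: Ā=38.0203, payoff=0.0000, prob=0.072291
DDDUU: Ā=19.0824, payoff=0.0000, prob=0.001375
UDDUU: Ā=27.0536, payoff=0.0000, prob=0.009971
DUDUU: Ā=25.0076, payoff=0.0000, prob=0.009971
UUDUU: Ā=35.4538, payoff=0.0000, prob=0.072291
DDUUU: Ā=23.3912, payoff=0.0000, prob=0.009971
UDUUU: Ā=33.1622, payoff=0.0000, prob=0.072291
DUUUU: Ā=31.1162, payoff=0.0000, prob=0.072291
UUUUU: Ā=44.1142, payoff=5.8742, prob=0.524107
Price = Σ prob·payoff / R^5 = 3.270611 / 1.469328 = 2.2259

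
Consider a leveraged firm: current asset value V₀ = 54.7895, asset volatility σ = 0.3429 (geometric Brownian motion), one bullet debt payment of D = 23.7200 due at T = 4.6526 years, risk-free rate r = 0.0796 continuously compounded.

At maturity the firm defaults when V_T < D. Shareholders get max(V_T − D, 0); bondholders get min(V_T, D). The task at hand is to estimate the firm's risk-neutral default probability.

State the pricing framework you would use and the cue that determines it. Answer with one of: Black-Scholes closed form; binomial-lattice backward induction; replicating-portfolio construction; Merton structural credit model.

Key observation: the data describe a firm's assets (V₀ = 54.7895, GBM) and a single zero-coupon debt of face 23.7200, so credit quantities follow from equity-as-call in the structural model.

framework: Merton structural credit model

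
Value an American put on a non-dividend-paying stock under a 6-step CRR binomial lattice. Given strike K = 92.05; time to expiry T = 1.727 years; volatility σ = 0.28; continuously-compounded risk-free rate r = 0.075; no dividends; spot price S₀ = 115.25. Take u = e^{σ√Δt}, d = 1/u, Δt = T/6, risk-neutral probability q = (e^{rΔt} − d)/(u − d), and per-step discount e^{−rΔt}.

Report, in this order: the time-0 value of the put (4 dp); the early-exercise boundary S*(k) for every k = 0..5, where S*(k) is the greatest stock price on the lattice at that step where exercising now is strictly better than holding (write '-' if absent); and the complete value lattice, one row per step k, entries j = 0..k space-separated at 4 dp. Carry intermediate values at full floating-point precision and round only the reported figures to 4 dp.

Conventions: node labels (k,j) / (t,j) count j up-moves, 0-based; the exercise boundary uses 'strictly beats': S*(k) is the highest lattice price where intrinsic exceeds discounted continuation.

price = 3.7203
boundary = - - - 73.4381 63.1948 73.4381
tree:
3.7203
6.5609 1.4020
11.2523 2.7489 0.2880
18.6119 5.3115 0.6327 0.0000
28.8552 10.0703 1.3899 0.0000 0.0000
37.6697 18.6119 3.0536 0.0000 0.0000 0.0000
45.2547 28.8552 6.7083 0.0000 0.0000 0.0000 0.0000

Δt=0.28783, u=1.16209, d=0.86052, q=0.53488, disc=e^(-rΔt)=0.97864
k=6 terminal: V=max(K-S,0) → 45.2547 28.8552 6.7083 0.0000 0.0000 0.0000 0.0000
k=5: j=0 S=54.3803 intr=37.6697 cont=35.7038 V=37.6697[EX]; j=1 S=73.4381 intr=18.6119 cont=16.6461 V=18.6119[EX]; j=2 S=99.1747 intr=0.0000 cont=3.0536 V=3.0536[hold]; j=3 S=133.9309 intr=0.0000 cont=0.0000 V=0.0000[hold]; j=4 S=180.8675 intr=0.0000 cont=0.0000 V=0.0000[hold]; j=5 S=244.2531 intr=0.0000 cont=0.0000 V=0.0000[hold]  S*(5)=73.4381
k=4: j=0 S=63.1948 intr=28.8552 cont=26.8893 V=28.8552[EX]; j=1 S=85.3417 intr=6.7083 cont=10.0703 V=10.0703[hold]; j=2 S=115.2500 intr=0.0000 cont=1.3899 V=1.3899[hold]; j=3 S=155.6398 intr=0.0000 cont=0.0000 V=0.0000[hold]; j=4 S=210.1843 intr=0.0000 cont=0.0000 V=0.0000[hold]  S*(4)=63.1948
k=3: j=0 S=73.4381 intr=18.6119 cont=18.4059 V=18.6119[EX]; j=1 S=99.1747 intr=0.0000 cont=5.3115 V=5.3115[hold]; j=2 S=133.9309 intr=0.0000 cont=0.6327 V=0.6327[hold]; j=3 S=180.8675 intr=0.0000 cont=0.0000 V=0.0000[hold]  S*(3)=73.4381
k=2: j=0 S=85.3417 intr=6.7083 cont=11.2523 V=11.2523[hold]; j=1 S=115.2500 intr=0.0000 cont=2.7489 V=2.7489[hold]; j=2 S=155.6398 intr=0.0000 cont=0.2880 V=0.2880[hold]  S*(2)=-
k=1: j=0 S=99.1747 intr=0.0000 cont=6.5609 V=6.5609[hold]; j=1 S=133.9309 intr=0.0000 cont=1.4020 V=1.4020[hold]  S*(1)=-
k=0: j=0 S=115.2500 intr=0.0000 cont=3.7203 V=3.7203[hold]  S*(0)=-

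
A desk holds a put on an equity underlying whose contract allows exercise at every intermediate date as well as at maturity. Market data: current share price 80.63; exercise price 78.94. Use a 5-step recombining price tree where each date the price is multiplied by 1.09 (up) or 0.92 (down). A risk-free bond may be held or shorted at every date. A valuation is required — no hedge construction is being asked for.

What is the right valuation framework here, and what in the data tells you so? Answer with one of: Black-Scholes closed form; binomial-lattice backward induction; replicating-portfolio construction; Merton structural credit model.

framework: binomial-lattice backward induction

Key observation: early exercise of the strike-78.94 put must be checked at each of the 5 dates (spot 80.63), which forces a node-by-node comparison of intrinsic and continuation value backward from expiry.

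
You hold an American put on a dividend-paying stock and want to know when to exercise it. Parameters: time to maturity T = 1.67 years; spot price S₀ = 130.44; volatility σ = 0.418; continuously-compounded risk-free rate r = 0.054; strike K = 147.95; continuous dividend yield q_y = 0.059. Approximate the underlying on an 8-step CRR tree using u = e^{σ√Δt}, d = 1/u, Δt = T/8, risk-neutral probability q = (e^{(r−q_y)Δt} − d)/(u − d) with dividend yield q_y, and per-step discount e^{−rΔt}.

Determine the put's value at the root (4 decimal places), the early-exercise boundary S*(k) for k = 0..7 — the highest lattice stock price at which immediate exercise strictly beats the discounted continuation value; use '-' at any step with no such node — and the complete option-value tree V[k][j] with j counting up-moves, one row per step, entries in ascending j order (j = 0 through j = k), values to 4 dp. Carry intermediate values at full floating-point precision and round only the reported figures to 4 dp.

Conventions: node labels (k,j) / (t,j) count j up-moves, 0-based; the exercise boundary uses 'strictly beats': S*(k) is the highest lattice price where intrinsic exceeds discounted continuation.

price = 37.8053
boundary = - - - 73.5504 60.7636 73.5504 89.0281 107.7628
tree:
37.8053
48.7409 25.3756
61.1270 34.8119 14.4674
74.3996 46.4252 21.4772 6.2537
87.1864 59.9016 31.1035 10.2382 1.5351
97.7503 74.3996 43.6693 16.5099 2.8212 0.0000
106.4776 87.1864 58.9219 26.1043 5.1846 0.0000 0.0000
113.6876 97.7503 74.3996 40.1872 9.5280 0.0000 0.0000 0.0000
119.6442 106.4776 87.1864 58.9219 17.5100 0.0000 0.0000 0.0000 0.0000

params: Δt=0.20875 u=1.21044 d=0.82615 q=0.44968 e^(-rΔt)=0.98879
t_8 payoffs: 119.6442 106.4776 87.1864 58.9219 17.5100 0.0000 0.0000 0.0000 0.0000
t_7: node(7,0) S=34.2624 payoff=113.6876 vs cont=112.4486 → 113.6876 [stop]  node(7,1) S=50.1997 payoff=97.7503 vs cont=96.7063 → 97.7503 [stop]  node(7,2) S=73.5504 payoff=74.3996 vs cont=73.6415 → 74.3996 [stop]  node(7,3) S=107.7628 payoff=40.1872 vs cont=39.8479 → 40.1872 [stop]  node(7,4) S=157.8893 payoff=0.0000 vs cont=9.5280 → 9.5280 [wait]  node(7,5) S=231.3324 payoff=0.0000 vs cont=0.0000 → 0.0000 [wait]  node(7,6) S=338.9379 payoff=0.0000 vs cont=0.0000 → 0.0000 [wait]  node(7,7) S=496.5968 payoff=0.0000 vs cont=0.0000 → 0.0000 [wait]  ⇒ S*(7)=107.7628
t_6: node(6,0) S=41.4724 payoff=106.4776 vs cont=105.3268 → 106.4776 [stop]  node(6,1) S=60.7636 payoff=87.1864 vs cont=86.2718 → 87.1864 [stop]  node(6,2) S=89.0281 payoff=58.9219 vs cont=58.3533 → 58.9219 [stop]  node(6,3) S=130.4400 payoff=17.5100 vs cont=26.1043 → 26.1043 [wait]  node(6,4) S=191.1149 payoff=0.0000 vs cont=5.1846 → 5.1846 [wait]  node(6,5) S=280.0131 payoff=0.0000 vs cont=0.0000 → 0.0000 [wait]  node(6,6) S=410.2627 payoff=0.0000 vs cont=0.0000 → 0.0000 [wait]  ⇒ S*(6)=89.0281
t_5: node(5,0) S=50.1997 payoff=97.7503 vs cont=96.7063 → 97.7503 [stop]  node(5,1) S=73.5504 payoff=74.3996 vs cont=73.6415 → 74.3996 [stop]  node(5,2) S=107.7628 payoff=40.1872 vs cont=43.6693 → 43.6693 [wait]  node(5,3) S=157.8893 payoff=0.0000 vs cont=16.5099 → 16.5099 [wait]  node(5,4) S=231.3324 payoff=0.0000 vs cont=2.8212 → 2.8212 [wait]  node(5,5) S=338.9379 payoff=0.0000 vs cont=0.0000 → 0.0000 [wait]  ⇒ S*(5)=73.5504
t_4: node(4,0) S=60.7636 payoff=87.1864 vs cont=86.2718 → 87.1864 [stop]  node(4,1) S=89.0281 payoff=58.9219 vs cont=59.9016 → 59.9016 [wait]  node(4,2) S=130.4400 payoff=17.5100 vs cont=31.1035 → 31.1035 [wait]  node(4,3) S=191.1149 payoff=0.0000 vs cont=10.2382 → 10.2382 [wait]  node(4,4) S=280.0131 payoff=0.0000 vs cont=1.5351 → 1.5351 [wait]  ⇒ S*(4)=60.7636
t_3: node(3,0) S=73.5504 payoff=74.3996 vs cont=74.0771 → 74.3996 [stop]  node(3,1) S=107.7628 payoff=40.1872 vs cont=46.4252 → 46.4252 [wait]  node(3,2) S=157.8893 payoff=0.0000 vs cont=21.4772 → 21.4772 [wait]  node(3,3) S=231.3324 payoff=0.0000 vs cont=6.2537 → 6.2537 [wait]  ⇒ S*(3)=73.5504
t_2: node(2,0) S=89.0281 payoff=58.9219 vs cont=61.1270 → 61.1270 [wait]  node(2,1) S=130.4400 payoff=17.5100 vs cont=34.8119 → 34.8119 [wait]  node(2,2) S=191.1149 payoff=0.0000 vs cont=14.4674 → 14.4674 [wait]  ⇒ S*(2)=-
t_1: node(1,0) S=107.7628 payoff=40.1872 vs cont=48.7409 → 48.7409 [wait]  node(1,1) S=157.8893 payoff=0.0000 vs cont=25.3756 → 25.3756 [wait]  ⇒ S*(1)=-
t_0: node(0,0) S=130.4400 payoff=17.5100 vs cont=37.8053 → 37.8053 [wait]  ⇒ S*(0)=-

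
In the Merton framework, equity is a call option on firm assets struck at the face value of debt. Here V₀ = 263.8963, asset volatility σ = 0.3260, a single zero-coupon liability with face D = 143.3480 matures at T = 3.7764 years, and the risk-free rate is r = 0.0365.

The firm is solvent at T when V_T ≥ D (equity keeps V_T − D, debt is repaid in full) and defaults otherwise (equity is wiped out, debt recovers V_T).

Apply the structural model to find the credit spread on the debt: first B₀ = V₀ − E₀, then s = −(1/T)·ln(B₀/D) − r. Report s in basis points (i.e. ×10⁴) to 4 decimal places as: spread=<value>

Apply the equity-as-call identities (strike 143.3480, horizon 3.7764 years):
d₁ = [ln(V₀/D) + (r + σ²/2)T] / (σ√T)
   = [ln(263.8963/143.3480) + (0.0365 + 0.5·0.3260²)·3.7764] / (0.3260·√3.7764)
   = [0.610281 + 0.338509] / 0.633515 = 1.497661
d₂ = d₁ − σ√T = 1.497661 − 0.633515 = 0.864146
N(d₁) = 0.932889,  N(d₂) = 0.806246,  e^(−rT) = 0.871239
E₀ = V₀·N(d₁) − D·e^(−rT)·N(d₂)
   = 263.8963·0.932889 − 143.3480·0.871239·0.806246 = 145.493612
B₀ = V₀ − E₀ = 263.8963 − 145.493612 = 118.402688
spread = −(1/T)·ln(B₀/D) − r = −(1/3.7764)·ln(118.402688/143.3480) − 0.0365 = 0.01412594
in basis points: 0.01412594 × 10⁴ = 141.2594 bp

spread=141.2594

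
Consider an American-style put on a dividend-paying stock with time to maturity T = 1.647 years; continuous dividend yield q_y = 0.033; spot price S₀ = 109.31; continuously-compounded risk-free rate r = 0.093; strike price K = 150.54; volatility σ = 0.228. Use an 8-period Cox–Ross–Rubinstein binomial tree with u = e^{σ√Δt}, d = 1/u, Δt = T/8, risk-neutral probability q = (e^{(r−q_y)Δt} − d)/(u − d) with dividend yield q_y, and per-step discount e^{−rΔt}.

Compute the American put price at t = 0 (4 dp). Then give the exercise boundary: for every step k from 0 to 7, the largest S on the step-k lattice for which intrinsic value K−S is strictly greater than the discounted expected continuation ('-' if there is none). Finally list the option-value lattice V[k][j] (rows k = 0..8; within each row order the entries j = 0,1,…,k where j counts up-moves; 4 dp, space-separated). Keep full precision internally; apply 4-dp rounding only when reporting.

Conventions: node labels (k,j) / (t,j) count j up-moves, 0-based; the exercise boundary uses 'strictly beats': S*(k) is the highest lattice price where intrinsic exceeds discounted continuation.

Δt=0.20588  u=1.10899  d=0.90172  q=0.53413  discount=0.98104
step 8 (expiry): payoffs max(K−S,0) = 102.7615 91.7790 78.2720 61.6602 41.2300 16.1037 0.0000 0.0000 0.0000
step 7: (k=7,j=0): S=52.9860, K−S=97.5540, hold=95.0579 ⇒ V=97.5540 exercise | (k=7,j=1): S=65.1655, K−S=85.3745, hold=82.9608 ⇒ V=85.3745 exercise | (k=7,j=2): S=80.1447, K−S=70.3953, hold=68.0831 ⇒ V=70.3953 exercise | (k=7,j=3): S=98.5670, K−S=51.9730, hold=49.7855 ⇒ V=51.9730 exercise | (k=7,j=4): S=121.2239, K−S=29.3161, hold=27.2820 ⇒ V=29.3161 exercise | (k=7,j=5): S=149.0888, K−S=1.4512, hold=7.3600 ⇒ V=7.3600 continue | (k=7,j=6): S=183.3589, K−S=0.0000, hold=0.0000 ⇒ V=0.0000 continue | (k=7,j=7): S=225.5063, K−S=0.0000, hold=0.0000 ⇒ V=0.0000 continue  boundary S*=121.2239
step 6: (k=6,j=0): S=58.7610, K−S=91.7790, hold=89.3219 ⇒ V=91.7790 exercise | (k=6,j=1): S=72.2680, K−S=78.2720, hold=75.9064 ⇒ V=78.2720 exercise | (k=6,j=2): S=88.8798, K−S=61.6602, hold=59.4071 ⇒ V=61.6602 exercise | (k=6,j=3): S=109.3100, K−S=41.2300, hold=39.1152 ⇒ V=41.2300 exercise | (k=6,j=4): S=134.4363, K−S=16.1037, hold=17.2552 ⇒ V=17.2552 continue | (k=6,j=5): S=165.3383, K−S=0.0000, hold=3.3638 ⇒ V=3.3638 continue | (k=6,j=6): S=203.3435, K−S=0.0000, hold=0.0000 ⇒ V=0.0000 continue  boundary S*=109.3100
step 5: (k=5,j=0): S=65.1655, K−S=85.3745, hold=82.9608 ⇒ V=85.3745 exercise | (k=5,j=1): S=80.1447, K−S=70.3953, hold=68.0831 ⇒ V=70.3953 exercise | (k=5,j=2): S=98.5670, K−S=51.9730, hold=49.7855 ⇒ V=51.9730 exercise | (k=5,j=3): S=121.2239, K−S=29.3161, hold=27.8854 ⇒ V=29.3161 exercise | (k=5,j=4): S=149.0888, K−S=1.4512, hold=9.6490 ⇒ V=9.6490 continue | (k=5,j=5): S=183.3589, K−S=0.0000, hold=1.5374 ⇒ V=1.5374 continue  boundary S*=121.2239
step 4: (k=4,j=0): S=72.2680, K−S=78.2720, hold=75.9064 ⇒ V=78.2720 exercise | (k=4,j=1): S=88.8798, K−S=61.6602, hold=59.4071 ⇒ V=61.6602 exercise | (k=4,j=2): S=109.3100, K−S=41.2300, hold=39.1152 ⇒ V=41.2300 exercise | (k=4,j=3): S=134.4363, K−S=16.1037, hold=18.4546 ⇒ V=18.4546 continue | (k=4,j=4): S=165.3383, K−S=0.0000, hold=5.2155 ⇒ V=5.2155 continue  boundary S*=109.3100
step 3: (k=3,j=0): S=80.1447, K−S=70.3953, hold=68.0831 ⇒ V=70.3953 exercise | (k=3,j=1): S=98.5670, K−S=51.9730, hold=49.7855 ⇒ V=51.9730 exercise | (k=3,j=2): S=121.2239, K−S=29.3161, hold=28.5139 ⇒ V=29.3161 exercise | (k=3,j=3): S=149.0888, K−S=1.4512, hold=11.1674 ⇒ V=11.1674 continue  boundary S*=121.2239
step 2: (k=2,j=0): S=88.8798, K−S=61.6602, hold=59.4071 ⇒ V=61.6602 exercise | (k=2,j=1): S=109.3100, K−S=41.2300, hold=39.1152 ⇒ V=41.2300 exercise | (k=2,j=2): S=134.4363, K−S=16.1037, hold=19.2503 ⇒ V=19.2503 continue  boundary S*=109.3100
step 1: (k=1,j=0): S=98.5670, K−S=51.9730, hold=49.7855 ⇒ V=51.9730 exercise | (k=1,j=1): S=121.2239, K−S=29.3161, hold=28.9308 ⇒ V=29.3161 exercise  boundary S*=121.2239
step 0: (k=0,j=0): S=109.3100, K−S=41.2300, hold=39.1152 ⇒ V=41.2300 exercise  boundary S*=109.3100

price = 41.2300
boundary = 109.3100 121.2239 109.3100 121.2239 109.3100 121.2239 109.3100 121.2239
tree:
41.2300
51.9730 29.3161
61.6602 41.2300 19.2503
70.3953 51.9730 29.3161 11.1674
78.2720 61.6602 41.2300 18.4546 5.2155
85.3745 70.3953 51.9730 29.3161 9.6490 1.5374
91.7790 78.2720 61.6602 41.2300 17.2552 3.3638 0.0000
97.5540 85.3745 70.3953 51.9730 29.3161 7.3600 0.0000 0.0000
102.7615 91.7790 78.2720 61.6602 41.2300 16.1037 0.0000 0.0000 0.0000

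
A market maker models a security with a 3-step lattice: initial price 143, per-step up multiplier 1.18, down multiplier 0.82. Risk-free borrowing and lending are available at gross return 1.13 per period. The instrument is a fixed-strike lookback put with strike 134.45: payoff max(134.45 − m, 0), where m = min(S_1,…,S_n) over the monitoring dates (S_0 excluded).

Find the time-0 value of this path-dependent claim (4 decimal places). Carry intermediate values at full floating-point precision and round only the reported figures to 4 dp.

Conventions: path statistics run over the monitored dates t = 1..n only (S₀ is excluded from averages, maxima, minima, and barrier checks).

Risk-neutral up-probability p* = (R−d)/(u−d) = (1.13−0.82)/(1.18−0.82) = 0.8611; the claim prices as the p*-weighted sum of path payoffs discounted by R^3.
Enumerate all 2^3 = 8 price paths (U = up ×1.18, D = down ×0.82); each path with k up-moves has probability p*^k·(1−p*)^(3−k).
DDD: m=78.8456, payoff=55.6044, prob=0.002679
UDD: m=113.4608, payoff=20.9892, prob=0.016611
DUD: m=113.4608, payoff=20.9892, prob=0.016611
UUD: m=163.2728, payoff=0.0000, prob=0.102988
DDU: m=96.1532, payoff=38.2968, prob=0.016611
UDU: m=138.3668, payoff=0.0000, prob=0.102988
DUU: m=117.2600, payoff=17.1900, prob=0.102988
UUU: m=168.7400, payoff=0.0000, prob=0.638525
Price = Σ prob·payoff / R^3 = 3.252782 / 1.442897 = 2.2543

price = 2.2543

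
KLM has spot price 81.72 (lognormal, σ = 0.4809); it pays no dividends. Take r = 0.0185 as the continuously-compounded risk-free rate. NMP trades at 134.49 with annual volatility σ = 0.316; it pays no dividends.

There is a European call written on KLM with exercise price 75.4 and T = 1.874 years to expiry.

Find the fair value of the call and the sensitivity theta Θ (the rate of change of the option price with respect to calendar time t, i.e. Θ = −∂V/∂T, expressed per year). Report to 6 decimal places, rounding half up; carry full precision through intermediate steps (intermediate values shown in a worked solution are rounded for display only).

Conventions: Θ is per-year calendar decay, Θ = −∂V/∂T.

price = 24.672090
Θ = -5.634230

σ√T = 0.4809·√1.874 = 0.658324
d₁ = (ln(S/K) + (r+σ²/2)T) / (σ√T) = (ln(81.72/75.4) + (0.0185+0.4809²/2)·1.874) / 0.658324 = (0.080491 + 0.251364) / 0.658324 = 0.504092
d₂ = d₁ − σ√T = 0.504092 − 0.658324 = -0.154232
e^{−rT} = 0.965925
N(d₁) = 0.692902,  N(d₂) = 0.438713
Call price V = S·N(d₁) − K·e^{−rT}·N(d₂) = 56.623915 − 31.951826 = 24.672090
φ(d₁) = (1/√(2π))·e^{−d₁²/2} = 0.351343
Θ = −S·φ(d₁)·σ/(2√T) − r·K·e^{−rT}·N(d₂) = −5.043122 − 0.591109 = -5.634230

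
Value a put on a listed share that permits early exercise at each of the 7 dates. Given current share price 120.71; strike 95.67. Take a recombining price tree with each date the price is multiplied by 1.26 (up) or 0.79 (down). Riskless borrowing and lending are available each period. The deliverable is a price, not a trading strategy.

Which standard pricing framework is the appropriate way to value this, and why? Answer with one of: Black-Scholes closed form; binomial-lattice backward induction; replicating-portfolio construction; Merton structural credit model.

framework: binomial-lattice backward induction

Key observation: early exercise of the strike-95.67 put must be checked at each of the 7 dates (spot 120.71), which forces a node-by-node comparison of intrinsic and continuation value backward from expiry.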